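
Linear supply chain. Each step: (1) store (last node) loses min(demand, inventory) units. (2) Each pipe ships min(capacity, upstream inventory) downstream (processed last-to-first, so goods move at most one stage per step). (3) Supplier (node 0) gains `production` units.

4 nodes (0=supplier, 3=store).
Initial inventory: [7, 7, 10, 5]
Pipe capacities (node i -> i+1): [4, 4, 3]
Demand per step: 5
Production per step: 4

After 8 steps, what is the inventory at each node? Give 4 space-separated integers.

Step 1: demand=5,sold=5 ship[2->3]=3 ship[1->2]=4 ship[0->1]=4 prod=4 -> inv=[7 7 11 3]
Step 2: demand=5,sold=3 ship[2->3]=3 ship[1->2]=4 ship[0->1]=4 prod=4 -> inv=[7 7 12 3]
Step 3: demand=5,sold=3 ship[2->3]=3 ship[1->2]=4 ship[0->1]=4 prod=4 -> inv=[7 7 13 3]
Step 4: demand=5,sold=3 ship[2->3]=3 ship[1->2]=4 ship[0->1]=4 prod=4 -> inv=[7 7 14 3]
Step 5: demand=5,sold=3 ship[2->3]=3 ship[1->2]=4 ship[0->1]=4 prod=4 -> inv=[7 7 15 3]
Step 6: demand=5,sold=3 ship[2->3]=3 ship[1->2]=4 ship[0->1]=4 prod=4 -> inv=[7 7 16 3]
Step 7: demand=5,sold=3 ship[2->3]=3 ship[1->2]=4 ship[0->1]=4 prod=4 -> inv=[7 7 17 3]
Step 8: demand=5,sold=3 ship[2->3]=3 ship[1->2]=4 ship[0->1]=4 prod=4 -> inv=[7 7 18 3]

7 7 18 3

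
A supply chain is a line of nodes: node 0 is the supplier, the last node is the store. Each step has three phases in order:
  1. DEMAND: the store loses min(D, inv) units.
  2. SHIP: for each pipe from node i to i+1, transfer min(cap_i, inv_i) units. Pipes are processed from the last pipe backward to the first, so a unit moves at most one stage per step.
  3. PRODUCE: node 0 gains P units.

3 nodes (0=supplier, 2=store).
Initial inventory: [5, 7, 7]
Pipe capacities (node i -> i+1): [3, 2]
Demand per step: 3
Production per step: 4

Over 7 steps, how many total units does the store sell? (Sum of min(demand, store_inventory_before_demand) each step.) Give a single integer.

Answer: 19

Derivation:
Step 1: sold=3 (running total=3) -> [6 8 6]
Step 2: sold=3 (running total=6) -> [7 9 5]
Step 3: sold=3 (running total=9) -> [8 10 4]
Step 4: sold=3 (running total=12) -> [9 11 3]
Step 5: sold=3 (running total=15) -> [10 12 2]
Step 6: sold=2 (running total=17) -> [11 13 2]
Step 7: sold=2 (running total=19) -> [12 14 2]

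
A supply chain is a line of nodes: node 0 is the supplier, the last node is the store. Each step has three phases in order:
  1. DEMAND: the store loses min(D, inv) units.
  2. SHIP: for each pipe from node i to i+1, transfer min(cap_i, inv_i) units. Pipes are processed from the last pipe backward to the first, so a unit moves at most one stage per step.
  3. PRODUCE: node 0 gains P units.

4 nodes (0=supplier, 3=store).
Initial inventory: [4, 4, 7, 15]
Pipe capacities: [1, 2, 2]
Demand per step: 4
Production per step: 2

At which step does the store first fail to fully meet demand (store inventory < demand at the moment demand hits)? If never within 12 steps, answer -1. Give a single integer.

Step 1: demand=4,sold=4 ship[2->3]=2 ship[1->2]=2 ship[0->1]=1 prod=2 -> [5 3 7 13]
Step 2: demand=4,sold=4 ship[2->3]=2 ship[1->2]=2 ship[0->1]=1 prod=2 -> [6 2 7 11]
Step 3: demand=4,sold=4 ship[2->3]=2 ship[1->2]=2 ship[0->1]=1 prod=2 -> [7 1 7 9]
Step 4: demand=4,sold=4 ship[2->3]=2 ship[1->2]=1 ship[0->1]=1 prod=2 -> [8 1 6 7]
Step 5: demand=4,sold=4 ship[2->3]=2 ship[1->2]=1 ship[0->1]=1 prod=2 -> [9 1 5 5]
Step 6: demand=4,sold=4 ship[2->3]=2 ship[1->2]=1 ship[0->1]=1 prod=2 -> [10 1 4 3]
Step 7: demand=4,sold=3 ship[2->3]=2 ship[1->2]=1 ship[0->1]=1 prod=2 -> [11 1 3 2]
Step 8: demand=4,sold=2 ship[2->3]=2 ship[1->2]=1 ship[0->1]=1 prod=2 -> [12 1 2 2]
Step 9: demand=4,sold=2 ship[2->3]=2 ship[1->2]=1 ship[0->1]=1 prod=2 -> [13 1 1 2]
Step 10: demand=4,sold=2 ship[2->3]=1 ship[1->2]=1 ship[0->1]=1 prod=2 -> [14 1 1 1]
Step 11: demand=4,sold=1 ship[2->3]=1 ship[1->2]=1 ship[0->1]=1 prod=2 -> [15 1 1 1]
Step 12: demand=4,sold=1 ship[2->3]=1 ship[1->2]=1 ship[0->1]=1 prod=2 -> [16 1 1 1]
First stockout at step 7

7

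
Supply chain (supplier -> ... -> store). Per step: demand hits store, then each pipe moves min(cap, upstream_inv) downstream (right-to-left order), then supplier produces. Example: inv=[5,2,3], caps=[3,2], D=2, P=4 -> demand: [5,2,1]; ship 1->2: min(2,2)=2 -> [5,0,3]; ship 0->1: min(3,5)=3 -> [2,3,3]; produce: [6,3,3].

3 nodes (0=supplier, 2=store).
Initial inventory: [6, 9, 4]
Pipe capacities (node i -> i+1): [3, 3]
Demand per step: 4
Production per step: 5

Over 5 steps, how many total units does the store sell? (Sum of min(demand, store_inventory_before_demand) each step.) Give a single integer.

Answer: 16

Derivation:
Step 1: sold=4 (running total=4) -> [8 9 3]
Step 2: sold=3 (running total=7) -> [10 9 3]
Step 3: sold=3 (running total=10) -> [12 9 3]
Step 4: sold=3 (running total=13) -> [14 9 3]
Step 5: sold=3 (running total=16) -> [16 9 3]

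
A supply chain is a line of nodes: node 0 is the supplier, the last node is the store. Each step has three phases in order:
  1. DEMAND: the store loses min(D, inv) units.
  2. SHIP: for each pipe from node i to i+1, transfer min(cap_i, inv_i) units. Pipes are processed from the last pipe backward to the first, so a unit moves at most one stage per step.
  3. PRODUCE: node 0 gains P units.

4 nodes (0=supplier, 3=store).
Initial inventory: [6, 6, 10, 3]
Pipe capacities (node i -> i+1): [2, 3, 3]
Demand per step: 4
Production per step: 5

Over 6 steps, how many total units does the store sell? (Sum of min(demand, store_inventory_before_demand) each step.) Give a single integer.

Answer: 18

Derivation:
Step 1: sold=3 (running total=3) -> [9 5 10 3]
Step 2: sold=3 (running total=6) -> [12 4 10 3]
Step 3: sold=3 (running total=9) -> [15 3 10 3]
Step 4: sold=3 (running total=12) -> [18 2 10 3]
Step 5: sold=3 (running total=15) -> [21 2 9 3]
Step 6: sold=3 (running total=18) -> [24 2 8 3]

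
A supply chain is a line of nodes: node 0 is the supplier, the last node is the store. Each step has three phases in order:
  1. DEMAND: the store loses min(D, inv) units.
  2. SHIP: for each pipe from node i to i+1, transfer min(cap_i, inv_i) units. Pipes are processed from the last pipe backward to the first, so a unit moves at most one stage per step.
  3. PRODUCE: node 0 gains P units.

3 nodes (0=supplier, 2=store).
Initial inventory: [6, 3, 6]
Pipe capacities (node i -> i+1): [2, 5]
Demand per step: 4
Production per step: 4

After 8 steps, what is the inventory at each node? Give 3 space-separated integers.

Step 1: demand=4,sold=4 ship[1->2]=3 ship[0->1]=2 prod=4 -> inv=[8 2 5]
Step 2: demand=4,sold=4 ship[1->2]=2 ship[0->1]=2 prod=4 -> inv=[10 2 3]
Step 3: demand=4,sold=3 ship[1->2]=2 ship[0->1]=2 prod=4 -> inv=[12 2 2]
Step 4: demand=4,sold=2 ship[1->2]=2 ship[0->1]=2 prod=4 -> inv=[14 2 2]
Step 5: demand=4,sold=2 ship[1->2]=2 ship[0->1]=2 prod=4 -> inv=[16 2 2]
Step 6: demand=4,sold=2 ship[1->2]=2 ship[0->1]=2 prod=4 -> inv=[18 2 2]
Step 7: demand=4,sold=2 ship[1->2]=2 ship[0->1]=2 prod=4 -> inv=[20 2 2]
Step 8: demand=4,sold=2 ship[1->2]=2 ship[0->1]=2 prod=4 -> inv=[22 2 2]

22 2 2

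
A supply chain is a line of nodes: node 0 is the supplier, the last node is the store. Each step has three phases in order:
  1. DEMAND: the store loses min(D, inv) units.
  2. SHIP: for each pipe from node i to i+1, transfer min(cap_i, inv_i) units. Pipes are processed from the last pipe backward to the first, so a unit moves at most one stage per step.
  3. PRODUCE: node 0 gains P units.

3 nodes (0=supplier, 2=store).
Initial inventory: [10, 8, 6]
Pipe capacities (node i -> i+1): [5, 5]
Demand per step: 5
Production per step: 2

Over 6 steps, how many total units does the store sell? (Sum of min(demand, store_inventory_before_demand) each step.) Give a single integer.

Step 1: sold=5 (running total=5) -> [7 8 6]
Step 2: sold=5 (running total=10) -> [4 8 6]
Step 3: sold=5 (running total=15) -> [2 7 6]
Step 4: sold=5 (running total=20) -> [2 4 6]
Step 5: sold=5 (running total=25) -> [2 2 5]
Step 6: sold=5 (running total=30) -> [2 2 2]

Answer: 30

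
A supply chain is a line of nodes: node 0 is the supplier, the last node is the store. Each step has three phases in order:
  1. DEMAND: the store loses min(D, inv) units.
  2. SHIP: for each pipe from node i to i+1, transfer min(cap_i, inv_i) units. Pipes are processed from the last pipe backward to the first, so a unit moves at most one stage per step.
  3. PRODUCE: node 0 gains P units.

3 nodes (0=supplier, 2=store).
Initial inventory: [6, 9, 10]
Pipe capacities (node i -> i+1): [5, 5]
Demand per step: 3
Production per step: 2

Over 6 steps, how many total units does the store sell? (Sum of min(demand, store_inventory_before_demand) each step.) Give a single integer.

Step 1: sold=3 (running total=3) -> [3 9 12]
Step 2: sold=3 (running total=6) -> [2 7 14]
Step 3: sold=3 (running total=9) -> [2 4 16]
Step 4: sold=3 (running total=12) -> [2 2 17]
Step 5: sold=3 (running total=15) -> [2 2 16]
Step 6: sold=3 (running total=18) -> [2 2 15]

Answer: 18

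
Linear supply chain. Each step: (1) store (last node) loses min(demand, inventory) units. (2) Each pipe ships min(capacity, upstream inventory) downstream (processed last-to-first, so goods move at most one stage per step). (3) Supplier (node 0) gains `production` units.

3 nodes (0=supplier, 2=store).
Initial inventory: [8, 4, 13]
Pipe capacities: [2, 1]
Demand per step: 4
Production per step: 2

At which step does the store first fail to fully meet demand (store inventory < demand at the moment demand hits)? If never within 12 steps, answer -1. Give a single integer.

Step 1: demand=4,sold=4 ship[1->2]=1 ship[0->1]=2 prod=2 -> [8 5 10]
Step 2: demand=4,sold=4 ship[1->2]=1 ship[0->1]=2 prod=2 -> [8 6 7]
Step 3: demand=4,sold=4 ship[1->2]=1 ship[0->1]=2 prod=2 -> [8 7 4]
Step 4: demand=4,sold=4 ship[1->2]=1 ship[0->1]=2 prod=2 -> [8 8 1]
Step 5: demand=4,sold=1 ship[1->2]=1 ship[0->1]=2 prod=2 -> [8 9 1]
Step 6: demand=4,sold=1 ship[1->2]=1 ship[0->1]=2 prod=2 -> [8 10 1]
Step 7: demand=4,sold=1 ship[1->2]=1 ship[0->1]=2 prod=2 -> [8 11 1]
Step 8: demand=4,sold=1 ship[1->2]=1 ship[0->1]=2 prod=2 -> [8 12 1]
Step 9: demand=4,sold=1 ship[1->2]=1 ship[0->1]=2 prod=2 -> [8 13 1]
Step 10: demand=4,sold=1 ship[1->2]=1 ship[0->1]=2 prod=2 -> [8 14 1]
Step 11: demand=4,sold=1 ship[1->2]=1 ship[0->1]=2 prod=2 -> [8 15 1]
Step 12: demand=4,sold=1 ship[1->2]=1 ship[0->1]=2 prod=2 -> [8 16 1]
First stockout at step 5

5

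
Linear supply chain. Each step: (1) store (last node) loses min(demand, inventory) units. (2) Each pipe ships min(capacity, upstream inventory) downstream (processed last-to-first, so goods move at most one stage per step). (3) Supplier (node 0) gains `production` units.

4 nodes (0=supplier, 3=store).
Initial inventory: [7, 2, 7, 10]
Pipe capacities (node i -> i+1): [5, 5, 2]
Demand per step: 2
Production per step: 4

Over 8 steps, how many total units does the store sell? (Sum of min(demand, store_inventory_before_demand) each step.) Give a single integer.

Answer: 16

Derivation:
Step 1: sold=2 (running total=2) -> [6 5 7 10]
Step 2: sold=2 (running total=4) -> [5 5 10 10]
Step 3: sold=2 (running total=6) -> [4 5 13 10]
Step 4: sold=2 (running total=8) -> [4 4 16 10]
Step 5: sold=2 (running total=10) -> [4 4 18 10]
Step 6: sold=2 (running total=12) -> [4 4 20 10]
Step 7: sold=2 (running total=14) -> [4 4 22 10]
Step 8: sold=2 (running total=16) -> [4 4 24 10]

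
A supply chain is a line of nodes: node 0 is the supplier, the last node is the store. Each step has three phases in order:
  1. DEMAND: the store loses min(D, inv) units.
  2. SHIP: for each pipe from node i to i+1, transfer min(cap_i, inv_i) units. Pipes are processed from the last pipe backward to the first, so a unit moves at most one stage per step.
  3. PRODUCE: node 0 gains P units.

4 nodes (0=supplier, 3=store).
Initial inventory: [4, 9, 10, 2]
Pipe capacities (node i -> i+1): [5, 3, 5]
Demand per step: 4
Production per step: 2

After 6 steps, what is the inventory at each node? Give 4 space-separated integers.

Step 1: demand=4,sold=2 ship[2->3]=5 ship[1->2]=3 ship[0->1]=4 prod=2 -> inv=[2 10 8 5]
Step 2: demand=4,sold=4 ship[2->3]=5 ship[1->2]=3 ship[0->1]=2 prod=2 -> inv=[2 9 6 6]
Step 3: demand=4,sold=4 ship[2->3]=5 ship[1->2]=3 ship[0->1]=2 prod=2 -> inv=[2 8 4 7]
Step 4: demand=4,sold=4 ship[2->3]=4 ship[1->2]=3 ship[0->1]=2 prod=2 -> inv=[2 7 3 7]
Step 5: demand=4,sold=4 ship[2->3]=3 ship[1->2]=3 ship[0->1]=2 prod=2 -> inv=[2 6 3 6]
Step 6: demand=4,sold=4 ship[2->3]=3 ship[1->2]=3 ship[0->1]=2 prod=2 -> inv=[2 5 3 5]

2 5 3 5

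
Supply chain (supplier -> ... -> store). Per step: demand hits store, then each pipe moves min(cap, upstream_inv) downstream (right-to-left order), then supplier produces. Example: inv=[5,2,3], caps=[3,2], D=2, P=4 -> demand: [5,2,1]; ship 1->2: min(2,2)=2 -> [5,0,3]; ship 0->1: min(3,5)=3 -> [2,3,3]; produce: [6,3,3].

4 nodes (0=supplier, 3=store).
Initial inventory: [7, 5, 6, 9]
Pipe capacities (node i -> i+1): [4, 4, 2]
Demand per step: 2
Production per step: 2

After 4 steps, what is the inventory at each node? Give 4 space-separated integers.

Step 1: demand=2,sold=2 ship[2->3]=2 ship[1->2]=4 ship[0->1]=4 prod=2 -> inv=[5 5 8 9]
Step 2: demand=2,sold=2 ship[2->3]=2 ship[1->2]=4 ship[0->1]=4 prod=2 -> inv=[3 5 10 9]
Step 3: demand=2,sold=2 ship[2->3]=2 ship[1->2]=4 ship[0->1]=3 prod=2 -> inv=[2 4 12 9]
Step 4: demand=2,sold=2 ship[2->3]=2 ship[1->2]=4 ship[0->1]=2 prod=2 -> inv=[2 2 14 9]

2 2 14 9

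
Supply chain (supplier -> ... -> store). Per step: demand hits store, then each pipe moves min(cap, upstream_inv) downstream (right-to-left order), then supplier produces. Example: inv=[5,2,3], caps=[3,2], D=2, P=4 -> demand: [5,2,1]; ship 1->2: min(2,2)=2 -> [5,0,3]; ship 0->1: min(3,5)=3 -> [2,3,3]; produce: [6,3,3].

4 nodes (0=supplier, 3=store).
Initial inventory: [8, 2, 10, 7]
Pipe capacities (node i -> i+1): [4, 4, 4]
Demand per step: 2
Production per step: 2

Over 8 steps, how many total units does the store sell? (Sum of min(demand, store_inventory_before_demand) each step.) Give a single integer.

Answer: 16

Derivation:
Step 1: sold=2 (running total=2) -> [6 4 8 9]
Step 2: sold=2 (running total=4) -> [4 4 8 11]
Step 3: sold=2 (running total=6) -> [2 4 8 13]
Step 4: sold=2 (running total=8) -> [2 2 8 15]
Step 5: sold=2 (running total=10) -> [2 2 6 17]
Step 6: sold=2 (running total=12) -> [2 2 4 19]
Step 7: sold=2 (running total=14) -> [2 2 2 21]
Step 8: sold=2 (running total=16) -> [2 2 2 21]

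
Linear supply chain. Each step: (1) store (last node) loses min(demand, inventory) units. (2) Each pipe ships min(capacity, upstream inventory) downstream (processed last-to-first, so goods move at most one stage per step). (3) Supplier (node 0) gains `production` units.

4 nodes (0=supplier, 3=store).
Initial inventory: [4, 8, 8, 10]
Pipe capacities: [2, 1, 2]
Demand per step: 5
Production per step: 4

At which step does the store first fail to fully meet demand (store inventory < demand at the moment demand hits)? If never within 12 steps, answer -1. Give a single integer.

Step 1: demand=5,sold=5 ship[2->3]=2 ship[1->2]=1 ship[0->1]=2 prod=4 -> [6 9 7 7]
Step 2: demand=5,sold=5 ship[2->3]=2 ship[1->2]=1 ship[0->1]=2 prod=4 -> [8 10 6 4]
Step 3: demand=5,sold=4 ship[2->3]=2 ship[1->2]=1 ship[0->1]=2 prod=4 -> [10 11 5 2]
Step 4: demand=5,sold=2 ship[2->3]=2 ship[1->2]=1 ship[0->1]=2 prod=4 -> [12 12 4 2]
Step 5: demand=5,sold=2 ship[2->3]=2 ship[1->2]=1 ship[0->1]=2 prod=4 -> [14 13 3 2]
Step 6: demand=5,sold=2 ship[2->3]=2 ship[1->2]=1 ship[0->1]=2 prod=4 -> [16 14 2 2]
Step 7: demand=5,sold=2 ship[2->3]=2 ship[1->2]=1 ship[0->1]=2 prod=4 -> [18 15 1 2]
Step 8: demand=5,sold=2 ship[2->3]=1 ship[1->2]=1 ship[0->1]=2 prod=4 -> [20 16 1 1]
Step 9: demand=5,sold=1 ship[2->3]=1 ship[1->2]=1 ship[0->1]=2 prod=4 -> [22 17 1 1]
Step 10: demand=5,sold=1 ship[2->3]=1 ship[1->2]=1 ship[0->1]=2 prod=4 -> [24 18 1 1]
Step 11: demand=5,sold=1 ship[2->3]=1 ship[1->2]=1 ship[0->1]=2 prod=4 -> [26 19 1 1]
Step 12: demand=5,sold=1 ship[2->3]=1 ship[1->2]=1 ship[0->1]=2 prod=4 -> [28 20 1 1]
First stockout at step 3

3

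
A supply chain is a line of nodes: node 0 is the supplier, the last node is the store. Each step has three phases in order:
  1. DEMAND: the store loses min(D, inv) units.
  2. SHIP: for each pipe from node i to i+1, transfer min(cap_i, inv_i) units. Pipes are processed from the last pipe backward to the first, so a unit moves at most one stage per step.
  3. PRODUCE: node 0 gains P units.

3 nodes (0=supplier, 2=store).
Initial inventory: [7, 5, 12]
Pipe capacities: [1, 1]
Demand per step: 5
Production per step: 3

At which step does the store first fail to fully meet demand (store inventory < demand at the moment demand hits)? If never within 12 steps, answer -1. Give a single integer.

Step 1: demand=5,sold=5 ship[1->2]=1 ship[0->1]=1 prod=3 -> [9 5 8]
Step 2: demand=5,sold=5 ship[1->2]=1 ship[0->1]=1 prod=3 -> [11 5 4]
Step 3: demand=5,sold=4 ship[1->2]=1 ship[0->1]=1 prod=3 -> [13 5 1]
Step 4: demand=5,sold=1 ship[1->2]=1 ship[0->1]=1 prod=3 -> [15 5 1]
Step 5: demand=5,sold=1 ship[1->2]=1 ship[0->1]=1 prod=3 -> [17 5 1]
Step 6: demand=5,sold=1 ship[1->2]=1 ship[0->1]=1 prod=3 -> [19 5 1]
Step 7: demand=5,sold=1 ship[1->2]=1 ship[0->1]=1 prod=3 -> [21 5 1]
Step 8: demand=5,sold=1 ship[1->2]=1 ship[0->1]=1 prod=3 -> [23 5 1]
Step 9: demand=5,sold=1 ship[1->2]=1 ship[0->1]=1 prod=3 -> [25 5 1]
Step 10: demand=5,sold=1 ship[1->2]=1 ship[0->1]=1 prod=3 -> [27 5 1]
Step 11: demand=5,sold=1 ship[1->2]=1 ship[0->1]=1 prod=3 -> [29 5 1]
Step 12: demand=5,sold=1 ship[1->2]=1 ship[0->1]=1 prod=3 -> [31 5 1]
First stockout at step 3

3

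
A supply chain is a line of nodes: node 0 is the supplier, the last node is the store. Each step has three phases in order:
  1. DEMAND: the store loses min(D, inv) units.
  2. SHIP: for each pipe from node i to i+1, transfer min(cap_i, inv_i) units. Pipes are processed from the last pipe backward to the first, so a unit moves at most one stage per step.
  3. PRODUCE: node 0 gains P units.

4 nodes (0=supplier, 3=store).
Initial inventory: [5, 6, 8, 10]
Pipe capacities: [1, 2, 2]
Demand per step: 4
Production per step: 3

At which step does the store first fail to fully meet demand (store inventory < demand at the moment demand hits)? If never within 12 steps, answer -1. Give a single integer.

Step 1: demand=4,sold=4 ship[2->3]=2 ship[1->2]=2 ship[0->1]=1 prod=3 -> [7 5 8 8]
Step 2: demand=4,sold=4 ship[2->3]=2 ship[1->2]=2 ship[0->1]=1 prod=3 -> [9 4 8 6]
Step 3: demand=4,sold=4 ship[2->3]=2 ship[1->2]=2 ship[0->1]=1 prod=3 -> [11 3 8 4]
Step 4: demand=4,sold=4 ship[2->3]=2 ship[1->2]=2 ship[0->1]=1 prod=3 -> [13 2 8 2]
Step 5: demand=4,sold=2 ship[2->3]=2 ship[1->2]=2 ship[0->1]=1 prod=3 -> [15 1 8 2]
Step 6: demand=4,sold=2 ship[2->3]=2 ship[1->2]=1 ship[0->1]=1 prod=3 -> [17 1 7 2]
Step 7: demand=4,sold=2 ship[2->3]=2 ship[1->2]=1 ship[0->1]=1 prod=3 -> [19 1 6 2]
Step 8: demand=4,sold=2 ship[2->3]=2 ship[1->2]=1 ship[0->1]=1 prod=3 -> [21 1 5 2]
Step 9: demand=4,sold=2 ship[2->3]=2 ship[1->2]=1 ship[0->1]=1 prod=3 -> [23 1 4 2]
Step 10: demand=4,sold=2 ship[2->3]=2 ship[1->2]=1 ship[0->1]=1 prod=3 -> [25 1 3 2]
Step 11: demand=4,sold=2 ship[2->3]=2 ship[1->2]=1 ship[0->1]=1 prod=3 -> [27 1 2 2]
Step 12: demand=4,sold=2 ship[2->3]=2 ship[1->2]=1 ship[0->1]=1 prod=3 -> [29 1 1 2]
First stockout at step 5

5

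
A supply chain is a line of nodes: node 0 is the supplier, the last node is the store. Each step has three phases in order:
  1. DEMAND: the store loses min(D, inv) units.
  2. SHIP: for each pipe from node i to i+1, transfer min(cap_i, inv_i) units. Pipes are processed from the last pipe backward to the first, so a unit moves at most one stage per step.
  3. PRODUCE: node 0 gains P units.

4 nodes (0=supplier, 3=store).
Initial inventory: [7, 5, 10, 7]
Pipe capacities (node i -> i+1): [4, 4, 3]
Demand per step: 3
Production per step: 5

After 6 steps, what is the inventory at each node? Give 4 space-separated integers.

Step 1: demand=3,sold=3 ship[2->3]=3 ship[1->2]=4 ship[0->1]=4 prod=5 -> inv=[8 5 11 7]
Step 2: demand=3,sold=3 ship[2->3]=3 ship[1->2]=4 ship[0->1]=4 prod=5 -> inv=[9 5 12 7]
Step 3: demand=3,sold=3 ship[2->3]=3 ship[1->2]=4 ship[0->1]=4 prod=5 -> inv=[10 5 13 7]
Step 4: demand=3,sold=3 ship[2->3]=3 ship[1->2]=4 ship[0->1]=4 prod=5 -> inv=[11 5 14 7]
Step 5: demand=3,sold=3 ship[2->3]=3 ship[1->2]=4 ship[0->1]=4 prod=5 -> inv=[12 5 15 7]
Step 6: demand=3,sold=3 ship[2->3]=3 ship[1->2]=4 ship[0->1]=4 prod=5 -> inv=[13 5 16 7]

13 5 16 7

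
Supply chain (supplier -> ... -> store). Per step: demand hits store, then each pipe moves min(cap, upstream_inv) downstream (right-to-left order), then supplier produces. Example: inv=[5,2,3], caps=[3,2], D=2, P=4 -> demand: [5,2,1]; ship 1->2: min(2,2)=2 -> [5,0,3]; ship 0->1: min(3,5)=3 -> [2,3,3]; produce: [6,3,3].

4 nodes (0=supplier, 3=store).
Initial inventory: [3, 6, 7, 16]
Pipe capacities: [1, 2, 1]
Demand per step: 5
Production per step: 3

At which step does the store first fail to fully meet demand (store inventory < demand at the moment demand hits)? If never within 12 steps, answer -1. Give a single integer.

Step 1: demand=5,sold=5 ship[2->3]=1 ship[1->2]=2 ship[0->1]=1 prod=3 -> [5 5 8 12]
Step 2: demand=5,sold=5 ship[2->3]=1 ship[1->2]=2 ship[0->1]=1 prod=3 -> [7 4 9 8]
Step 3: demand=5,sold=5 ship[2->3]=1 ship[1->2]=2 ship[0->1]=1 prod=3 -> [9 3 10 4]
Step 4: demand=5,sold=4 ship[2->3]=1 ship[1->2]=2 ship[0->1]=1 prod=3 -> [11 2 11 1]
Step 5: demand=5,sold=1 ship[2->3]=1 ship[1->2]=2 ship[0->1]=1 prod=3 -> [13 1 12 1]
Step 6: demand=5,sold=1 ship[2->3]=1 ship[1->2]=1 ship[0->1]=1 prod=3 -> [15 1 12 1]
Step 7: demand=5,sold=1 ship[2->3]=1 ship[1->2]=1 ship[0->1]=1 prod=3 -> [17 1 12 1]
Step 8: demand=5,sold=1 ship[2->3]=1 ship[1->2]=1 ship[0->1]=1 prod=3 -> [19 1 12 1]
Step 9: demand=5,sold=1 ship[2->3]=1 ship[1->2]=1 ship[0->1]=1 prod=3 -> [21 1 12 1]
Step 10: demand=5,sold=1 ship[2->3]=1 ship[1->2]=1 ship[0->1]=1 prod=3 -> [23 1 12 1]
Step 11: demand=5,sold=1 ship[2->3]=1 ship[1->2]=1 ship[0->1]=1 prod=3 -> [25 1 12 1]
Step 12: demand=5,sold=1 ship[2->3]=1 ship[1->2]=1 ship[0->1]=1 prod=3 -> [27 1 12 1]
First stockout at step 4

4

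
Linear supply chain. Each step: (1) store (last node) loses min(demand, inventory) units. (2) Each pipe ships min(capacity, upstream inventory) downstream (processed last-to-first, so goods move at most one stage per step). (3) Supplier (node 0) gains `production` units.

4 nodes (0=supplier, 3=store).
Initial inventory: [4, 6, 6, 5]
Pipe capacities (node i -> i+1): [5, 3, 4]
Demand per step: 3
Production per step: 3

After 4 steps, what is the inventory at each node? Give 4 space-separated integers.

Step 1: demand=3,sold=3 ship[2->3]=4 ship[1->2]=3 ship[0->1]=4 prod=3 -> inv=[3 7 5 6]
Step 2: demand=3,sold=3 ship[2->3]=4 ship[1->2]=3 ship[0->1]=3 prod=3 -> inv=[3 7 4 7]
Step 3: demand=3,sold=3 ship[2->3]=4 ship[1->2]=3 ship[0->1]=3 prod=3 -> inv=[3 7 3 8]
Step 4: demand=3,sold=3 ship[2->3]=3 ship[1->2]=3 ship[0->1]=3 prod=3 -> inv=[3 7 3 8]

3 7 3 8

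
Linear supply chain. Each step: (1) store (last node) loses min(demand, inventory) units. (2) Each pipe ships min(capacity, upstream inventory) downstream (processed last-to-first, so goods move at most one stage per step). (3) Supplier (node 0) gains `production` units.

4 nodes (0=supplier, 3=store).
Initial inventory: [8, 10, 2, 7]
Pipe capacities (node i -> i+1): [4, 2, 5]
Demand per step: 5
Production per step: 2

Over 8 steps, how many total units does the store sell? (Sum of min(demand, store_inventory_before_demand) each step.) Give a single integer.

Answer: 21

Derivation:
Step 1: sold=5 (running total=5) -> [6 12 2 4]
Step 2: sold=4 (running total=9) -> [4 14 2 2]
Step 3: sold=2 (running total=11) -> [2 16 2 2]
Step 4: sold=2 (running total=13) -> [2 16 2 2]
Step 5: sold=2 (running total=15) -> [2 16 2 2]
Step 6: sold=2 (running total=17) -> [2 16 2 2]
Step 7: sold=2 (running total=19) -> [2 16 2 2]
Step 8: sold=2 (running total=21) -> [2 16 2 2]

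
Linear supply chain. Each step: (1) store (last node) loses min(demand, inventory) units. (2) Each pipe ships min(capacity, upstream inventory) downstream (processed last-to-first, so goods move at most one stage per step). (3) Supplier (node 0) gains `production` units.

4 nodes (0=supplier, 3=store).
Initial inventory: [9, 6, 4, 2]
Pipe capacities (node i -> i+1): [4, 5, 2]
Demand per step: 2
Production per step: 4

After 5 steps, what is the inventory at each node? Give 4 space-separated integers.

Step 1: demand=2,sold=2 ship[2->3]=2 ship[1->2]=5 ship[0->1]=4 prod=4 -> inv=[9 5 7 2]
Step 2: demand=2,sold=2 ship[2->3]=2 ship[1->2]=5 ship[0->1]=4 prod=4 -> inv=[9 4 10 2]
Step 3: demand=2,sold=2 ship[2->3]=2 ship[1->2]=4 ship[0->1]=4 prod=4 -> inv=[9 4 12 2]
Step 4: demand=2,sold=2 ship[2->3]=2 ship[1->2]=4 ship[0->1]=4 prod=4 -> inv=[9 4 14 2]
Step 5: demand=2,sold=2 ship[2->3]=2 ship[1->2]=4 ship[0->1]=4 prod=4 -> inv=[9 4 16 2]

9 4 16 2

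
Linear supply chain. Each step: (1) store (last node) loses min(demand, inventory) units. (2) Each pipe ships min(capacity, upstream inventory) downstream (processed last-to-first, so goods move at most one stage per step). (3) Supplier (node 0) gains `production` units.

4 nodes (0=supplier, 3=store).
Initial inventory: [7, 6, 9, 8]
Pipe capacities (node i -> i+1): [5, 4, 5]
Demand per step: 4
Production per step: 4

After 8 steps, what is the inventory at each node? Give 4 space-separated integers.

Step 1: demand=4,sold=4 ship[2->3]=5 ship[1->2]=4 ship[0->1]=5 prod=4 -> inv=[6 7 8 9]
Step 2: demand=4,sold=4 ship[2->3]=5 ship[1->2]=4 ship[0->1]=5 prod=4 -> inv=[5 8 7 10]
Step 3: demand=4,sold=4 ship[2->3]=5 ship[1->2]=4 ship[0->1]=5 prod=4 -> inv=[4 9 6 11]
Step 4: demand=4,sold=4 ship[2->3]=5 ship[1->2]=4 ship[0->1]=4 prod=4 -> inv=[4 9 5 12]
Step 5: demand=4,sold=4 ship[2->3]=5 ship[1->2]=4 ship[0->1]=4 prod=4 -> inv=[4 9 4 13]
Step 6: demand=4,sold=4 ship[2->3]=4 ship[1->2]=4 ship[0->1]=4 prod=4 -> inv=[4 9 4 13]
Step 7: demand=4,sold=4 ship[2->3]=4 ship[1->2]=4 ship[0->1]=4 prod=4 -> inv=[4 9 4 13]
Step 8: demand=4,sold=4 ship[2->3]=4 ship[1->2]=4 ship[0->1]=4 prod=4 -> inv=[4 9 4 13]

4 9 4 13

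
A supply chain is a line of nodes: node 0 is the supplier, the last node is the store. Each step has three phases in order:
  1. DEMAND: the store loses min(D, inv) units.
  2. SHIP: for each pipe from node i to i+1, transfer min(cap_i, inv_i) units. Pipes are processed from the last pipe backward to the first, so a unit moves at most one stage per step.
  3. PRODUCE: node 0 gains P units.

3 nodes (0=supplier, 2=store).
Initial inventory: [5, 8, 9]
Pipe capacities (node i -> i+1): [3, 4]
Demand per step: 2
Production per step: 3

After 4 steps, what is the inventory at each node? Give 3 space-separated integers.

Step 1: demand=2,sold=2 ship[1->2]=4 ship[0->1]=3 prod=3 -> inv=[5 7 11]
Step 2: demand=2,sold=2 ship[1->2]=4 ship[0->1]=3 prod=3 -> inv=[5 6 13]
Step 3: demand=2,sold=2 ship[1->2]=4 ship[0->1]=3 prod=3 -> inv=[5 5 15]
Step 4: demand=2,sold=2 ship[1->2]=4 ship[0->1]=3 prod=3 -> inv=[5 4 17]

5 4 17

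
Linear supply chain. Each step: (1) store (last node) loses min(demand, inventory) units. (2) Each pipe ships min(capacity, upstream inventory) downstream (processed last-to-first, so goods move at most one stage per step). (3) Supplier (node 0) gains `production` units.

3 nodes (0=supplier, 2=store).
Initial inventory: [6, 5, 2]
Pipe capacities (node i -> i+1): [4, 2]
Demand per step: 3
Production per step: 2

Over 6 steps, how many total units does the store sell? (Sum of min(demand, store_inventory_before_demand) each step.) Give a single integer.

Step 1: sold=2 (running total=2) -> [4 7 2]
Step 2: sold=2 (running total=4) -> [2 9 2]
Step 3: sold=2 (running total=6) -> [2 9 2]
Step 4: sold=2 (running total=8) -> [2 9 2]
Step 5: sold=2 (running total=10) -> [2 9 2]
Step 6: sold=2 (running total=12) -> [2 9 2]

Answer: 12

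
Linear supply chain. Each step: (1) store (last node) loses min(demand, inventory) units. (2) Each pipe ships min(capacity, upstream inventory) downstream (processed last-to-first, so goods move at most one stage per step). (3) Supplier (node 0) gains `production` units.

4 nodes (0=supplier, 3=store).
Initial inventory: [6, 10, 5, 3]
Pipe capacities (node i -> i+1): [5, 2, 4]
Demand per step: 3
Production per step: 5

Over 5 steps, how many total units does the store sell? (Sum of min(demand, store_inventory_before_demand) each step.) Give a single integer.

Step 1: sold=3 (running total=3) -> [6 13 3 4]
Step 2: sold=3 (running total=6) -> [6 16 2 4]
Step 3: sold=3 (running total=9) -> [6 19 2 3]
Step 4: sold=3 (running total=12) -> [6 22 2 2]
Step 5: sold=2 (running total=14) -> [6 25 2 2]

Answer: 14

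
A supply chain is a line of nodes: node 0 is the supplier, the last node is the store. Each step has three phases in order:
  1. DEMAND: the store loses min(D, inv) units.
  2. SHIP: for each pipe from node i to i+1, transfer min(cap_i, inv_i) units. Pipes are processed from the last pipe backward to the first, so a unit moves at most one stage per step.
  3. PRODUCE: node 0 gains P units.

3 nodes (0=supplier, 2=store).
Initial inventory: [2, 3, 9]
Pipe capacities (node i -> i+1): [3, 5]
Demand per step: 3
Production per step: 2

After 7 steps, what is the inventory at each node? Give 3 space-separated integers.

Step 1: demand=3,sold=3 ship[1->2]=3 ship[0->1]=2 prod=2 -> inv=[2 2 9]
Step 2: demand=3,sold=3 ship[1->2]=2 ship[0->1]=2 prod=2 -> inv=[2 2 8]
Step 3: demand=3,sold=3 ship[1->2]=2 ship[0->1]=2 prod=2 -> inv=[2 2 7]
Step 4: demand=3,sold=3 ship[1->2]=2 ship[0->1]=2 prod=2 -> inv=[2 2 6]
Step 5: demand=3,sold=3 ship[1->2]=2 ship[0->1]=2 prod=2 -> inv=[2 2 5]
Step 6: demand=3,sold=3 ship[1->2]=2 ship[0->1]=2 prod=2 -> inv=[2 2 4]
Step 7: demand=3,sold=3 ship[1->2]=2 ship[0->1]=2 prod=2 -> inv=[2 2 3]

2 2 3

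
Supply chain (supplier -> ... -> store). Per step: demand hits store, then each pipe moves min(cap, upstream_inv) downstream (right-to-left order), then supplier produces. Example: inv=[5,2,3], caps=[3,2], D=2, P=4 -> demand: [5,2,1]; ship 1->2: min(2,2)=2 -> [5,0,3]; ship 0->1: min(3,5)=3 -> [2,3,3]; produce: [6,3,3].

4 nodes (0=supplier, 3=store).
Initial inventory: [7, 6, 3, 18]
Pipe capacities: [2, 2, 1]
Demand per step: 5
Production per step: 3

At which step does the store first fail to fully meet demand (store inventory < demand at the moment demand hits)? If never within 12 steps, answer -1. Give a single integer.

Step 1: demand=5,sold=5 ship[2->3]=1 ship[1->2]=2 ship[0->1]=2 prod=3 -> [8 6 4 14]
Step 2: demand=5,sold=5 ship[2->3]=1 ship[1->2]=2 ship[0->1]=2 prod=3 -> [9 6 5 10]
Step 3: demand=5,sold=5 ship[2->3]=1 ship[1->2]=2 ship[0->1]=2 prod=3 -> [10 6 6 6]
Step 4: demand=5,sold=5 ship[2->3]=1 ship[1->2]=2 ship[0->1]=2 prod=3 -> [11 6 7 2]
Step 5: demand=5,sold=2 ship[2->3]=1 ship[1->2]=2 ship[0->1]=2 prod=3 -> [12 6 8 1]
Step 6: demand=5,sold=1 ship[2->3]=1 ship[1->2]=2 ship[0->1]=2 prod=3 -> [13 6 9 1]
Step 7: demand=5,sold=1 ship[2->3]=1 ship[1->2]=2 ship[0->1]=2 prod=3 -> [14 6 10 1]
Step 8: demand=5,sold=1 ship[2->3]=1 ship[1->2]=2 ship[0->1]=2 prod=3 -> [15 6 11 1]
Step 9: demand=5,sold=1 ship[2->3]=1 ship[1->2]=2 ship[0->1]=2 prod=3 -> [16 6 12 1]
Step 10: demand=5,sold=1 ship[2->3]=1 ship[1->2]=2 ship[0->1]=2 prod=3 -> [17 6 13 1]
Step 11: demand=5,sold=1 ship[2->3]=1 ship[1->2]=2 ship[0->1]=2 prod=3 -> [18 6 14 1]
Step 12: demand=5,sold=1 ship[2->3]=1 ship[1->2]=2 ship[0->1]=2 prod=3 -> [19 6 15 1]
First stockout at step 5

5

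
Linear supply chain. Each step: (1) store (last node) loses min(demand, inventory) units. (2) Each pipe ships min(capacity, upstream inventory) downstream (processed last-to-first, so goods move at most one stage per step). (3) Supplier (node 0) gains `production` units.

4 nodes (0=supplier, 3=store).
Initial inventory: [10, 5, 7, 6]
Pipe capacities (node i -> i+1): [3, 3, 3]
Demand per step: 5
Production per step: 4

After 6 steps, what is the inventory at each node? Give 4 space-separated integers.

Step 1: demand=5,sold=5 ship[2->3]=3 ship[1->2]=3 ship[0->1]=3 prod=4 -> inv=[11 5 7 4]
Step 2: demand=5,sold=4 ship[2->3]=3 ship[1->2]=3 ship[0->1]=3 prod=4 -> inv=[12 5 7 3]
Step 3: demand=5,sold=3 ship[2->3]=3 ship[1->2]=3 ship[0->1]=3 prod=4 -> inv=[13 5 7 3]
Step 4: demand=5,sold=3 ship[2->3]=3 ship[1->2]=3 ship[0->1]=3 prod=4 -> inv=[14 5 7 3]
Step 5: demand=5,sold=3 ship[2->3]=3 ship[1->2]=3 ship[0->1]=3 prod=4 -> inv=[15 5 7 3]
Step 6: demand=5,sold=3 ship[2->3]=3 ship[1->2]=3 ship[0->1]=3 prod=4 -> inv=[16 5 7 3]

16 5 7 3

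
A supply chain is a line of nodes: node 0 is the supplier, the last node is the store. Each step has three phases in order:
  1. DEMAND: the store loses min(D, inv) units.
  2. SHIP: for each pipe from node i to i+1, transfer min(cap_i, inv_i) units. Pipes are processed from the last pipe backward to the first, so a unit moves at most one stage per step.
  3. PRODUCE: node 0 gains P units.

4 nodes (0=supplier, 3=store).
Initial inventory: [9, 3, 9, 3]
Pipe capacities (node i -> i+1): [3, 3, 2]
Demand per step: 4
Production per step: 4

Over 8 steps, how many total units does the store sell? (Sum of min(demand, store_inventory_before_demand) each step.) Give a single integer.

Step 1: sold=3 (running total=3) -> [10 3 10 2]
Step 2: sold=2 (running total=5) -> [11 3 11 2]
Step 3: sold=2 (running total=7) -> [12 3 12 2]
Step 4: sold=2 (running total=9) -> [13 3 13 2]
Step 5: sold=2 (running total=11) -> [14 3 14 2]
Step 6: sold=2 (running total=13) -> [15 3 15 2]
Step 7: sold=2 (running total=15) -> [16 3 16 2]
Step 8: sold=2 (running total=17) -> [17 3 17 2]

Answer: 17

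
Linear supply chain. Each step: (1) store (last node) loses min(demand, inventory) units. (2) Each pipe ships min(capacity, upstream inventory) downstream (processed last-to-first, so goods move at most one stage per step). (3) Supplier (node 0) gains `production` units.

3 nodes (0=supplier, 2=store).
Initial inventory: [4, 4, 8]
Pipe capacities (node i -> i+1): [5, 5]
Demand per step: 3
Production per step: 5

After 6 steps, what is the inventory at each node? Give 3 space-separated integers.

Step 1: demand=3,sold=3 ship[1->2]=4 ship[0->1]=4 prod=5 -> inv=[5 4 9]
Step 2: demand=3,sold=3 ship[1->2]=4 ship[0->1]=5 prod=5 -> inv=[5 5 10]
Step 3: demand=3,sold=3 ship[1->2]=5 ship[0->1]=5 prod=5 -> inv=[5 5 12]
Step 4: demand=3,sold=3 ship[1->2]=5 ship[0->1]=5 prod=5 -> inv=[5 5 14]
Step 5: demand=3,sold=3 ship[1->2]=5 ship[0->1]=5 prod=5 -> inv=[5 5 16]
Step 6: demand=3,sold=3 ship[1->2]=5 ship[0->1]=5 prod=5 -> inv=[5 5 18]

5 5 18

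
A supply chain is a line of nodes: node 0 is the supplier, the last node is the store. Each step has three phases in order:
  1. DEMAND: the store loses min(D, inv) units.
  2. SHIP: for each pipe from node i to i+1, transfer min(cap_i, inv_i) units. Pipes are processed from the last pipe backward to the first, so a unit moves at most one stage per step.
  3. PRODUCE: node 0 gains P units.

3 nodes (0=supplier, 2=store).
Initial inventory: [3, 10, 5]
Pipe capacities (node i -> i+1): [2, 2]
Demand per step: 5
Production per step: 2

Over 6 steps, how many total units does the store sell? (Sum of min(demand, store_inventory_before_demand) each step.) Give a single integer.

Step 1: sold=5 (running total=5) -> [3 10 2]
Step 2: sold=2 (running total=7) -> [3 10 2]
Step 3: sold=2 (running total=9) -> [3 10 2]
Step 4: sold=2 (running total=11) -> [3 10 2]
Step 5: sold=2 (running total=13) -> [3 10 2]
Step 6: sold=2 (running total=15) -> [3 10 2]

Answer: 15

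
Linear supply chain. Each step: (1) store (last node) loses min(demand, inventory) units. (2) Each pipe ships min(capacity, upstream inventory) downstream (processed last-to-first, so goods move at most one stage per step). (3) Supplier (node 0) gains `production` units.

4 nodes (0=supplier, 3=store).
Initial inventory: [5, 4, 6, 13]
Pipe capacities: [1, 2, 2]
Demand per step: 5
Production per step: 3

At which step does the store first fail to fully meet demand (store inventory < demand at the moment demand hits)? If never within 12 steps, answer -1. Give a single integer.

Step 1: demand=5,sold=5 ship[2->3]=2 ship[1->2]=2 ship[0->1]=1 prod=3 -> [7 3 6 10]
Step 2: demand=5,sold=5 ship[2->3]=2 ship[1->2]=2 ship[0->1]=1 prod=3 -> [9 2 6 7]
Step 3: demand=5,sold=5 ship[2->3]=2 ship[1->2]=2 ship[0->1]=1 prod=3 -> [11 1 6 4]
Step 4: demand=5,sold=4 ship[2->3]=2 ship[1->2]=1 ship[0->1]=1 prod=3 -> [13 1 5 2]
Step 5: demand=5,sold=2 ship[2->3]=2 ship[1->2]=1 ship[0->1]=1 prod=3 -> [15 1 4 2]
Step 6: demand=5,sold=2 ship[2->3]=2 ship[1->2]=1 ship[0->1]=1 prod=3 -> [17 1 3 2]
Step 7: demand=5,sold=2 ship[2->3]=2 ship[1->2]=1 ship[0->1]=1 prod=3 -> [19 1 2 2]
Step 8: demand=5,sold=2 ship[2->3]=2 ship[1->2]=1 ship[0->1]=1 prod=3 -> [21 1 1 2]
Step 9: demand=5,sold=2 ship[2->3]=1 ship[1->2]=1 ship[0->1]=1 prod=3 -> [23 1 1 1]
Step 10: demand=5,sold=1 ship[2->3]=1 ship[1->2]=1 ship[0->1]=1 prod=3 -> [25 1 1 1]
Step 11: demand=5,sold=1 ship[2->3]=1 ship[1->2]=1 ship[0->1]=1 prod=3 -> [27 1 1 1]
Step 12: demand=5,sold=1 ship[2->3]=1 ship[1->2]=1 ship[0->1]=1 prod=3 -> [29 1 1 1]
First stockout at step 4

4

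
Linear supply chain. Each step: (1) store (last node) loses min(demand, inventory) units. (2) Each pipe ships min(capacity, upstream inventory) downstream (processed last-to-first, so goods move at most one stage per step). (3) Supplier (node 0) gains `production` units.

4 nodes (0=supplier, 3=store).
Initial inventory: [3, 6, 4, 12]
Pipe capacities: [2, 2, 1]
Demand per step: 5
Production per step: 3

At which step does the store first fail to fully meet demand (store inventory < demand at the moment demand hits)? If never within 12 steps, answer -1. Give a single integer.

Step 1: demand=5,sold=5 ship[2->3]=1 ship[1->2]=2 ship[0->1]=2 prod=3 -> [4 6 5 8]
Step 2: demand=5,sold=5 ship[2->3]=1 ship[1->2]=2 ship[0->1]=2 prod=3 -> [5 6 6 4]
Step 3: demand=5,sold=4 ship[2->3]=1 ship[1->2]=2 ship[0->1]=2 prod=3 -> [6 6 7 1]
Step 4: demand=5,sold=1 ship[2->3]=1 ship[1->2]=2 ship[0->1]=2 prod=3 -> [7 6 8 1]
Step 5: demand=5,sold=1 ship[2->3]=1 ship[1->2]=2 ship[0->1]=2 prod=3 -> [8 6 9 1]
Step 6: demand=5,sold=1 ship[2->3]=1 ship[1->2]=2 ship[0->1]=2 prod=3 -> [9 6 10 1]
Step 7: demand=5,sold=1 ship[2->3]=1 ship[1->2]=2 ship[0->1]=2 prod=3 -> [10 6 11 1]
Step 8: demand=5,sold=1 ship[2->3]=1 ship[1->2]=2 ship[0->1]=2 prod=3 -> [11 6 12 1]
Step 9: demand=5,sold=1 ship[2->3]=1 ship[1->2]=2 ship[0->1]=2 prod=3 -> [12 6 13 1]
Step 10: demand=5,sold=1 ship[2->3]=1 ship[1->2]=2 ship[0->1]=2 prod=3 -> [13 6 14 1]
Step 11: demand=5,sold=1 ship[2->3]=1 ship[1->2]=2 ship[0->1]=2 prod=3 -> [14 6 15 1]
Step 12: demand=5,sold=1 ship[2->3]=1 ship[1->2]=2 ship[0->1]=2 prod=3 -> [15 6 16 1]
First stockout at step 3

3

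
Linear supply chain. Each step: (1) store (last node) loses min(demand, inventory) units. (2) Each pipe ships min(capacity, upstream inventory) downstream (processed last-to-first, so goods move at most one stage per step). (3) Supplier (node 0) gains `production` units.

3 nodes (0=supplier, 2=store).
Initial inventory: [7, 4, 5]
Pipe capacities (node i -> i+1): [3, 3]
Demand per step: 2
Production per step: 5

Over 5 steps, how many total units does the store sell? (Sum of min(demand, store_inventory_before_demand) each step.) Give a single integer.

Answer: 10

Derivation:
Step 1: sold=2 (running total=2) -> [9 4 6]
Step 2: sold=2 (running total=4) -> [11 4 7]
Step 3: sold=2 (running total=6) -> [13 4 8]
Step 4: sold=2 (running total=8) -> [15 4 9]
Step 5: sold=2 (running total=10) -> [17 4 10]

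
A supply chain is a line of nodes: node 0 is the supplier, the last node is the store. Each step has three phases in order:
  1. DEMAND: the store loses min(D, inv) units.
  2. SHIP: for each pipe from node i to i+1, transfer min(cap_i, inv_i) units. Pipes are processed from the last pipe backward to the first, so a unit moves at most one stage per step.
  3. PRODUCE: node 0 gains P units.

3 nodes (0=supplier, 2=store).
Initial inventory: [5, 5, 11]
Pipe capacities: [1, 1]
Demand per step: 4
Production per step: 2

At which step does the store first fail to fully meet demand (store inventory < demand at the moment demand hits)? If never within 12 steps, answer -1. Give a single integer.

Step 1: demand=4,sold=4 ship[1->2]=1 ship[0->1]=1 prod=2 -> [6 5 8]
Step 2: demand=4,sold=4 ship[1->2]=1 ship[0->1]=1 prod=2 -> [7 5 5]
Step 3: demand=4,sold=4 ship[1->2]=1 ship[0->1]=1 prod=2 -> [8 5 2]
Step 4: demand=4,sold=2 ship[1->2]=1 ship[0->1]=1 prod=2 -> [9 5 1]
Step 5: demand=4,sold=1 ship[1->2]=1 ship[0->1]=1 prod=2 -> [10 5 1]
Step 6: demand=4,sold=1 ship[1->2]=1 ship[0->1]=1 prod=2 -> [11 5 1]
Step 7: demand=4,sold=1 ship[1->2]=1 ship[0->1]=1 prod=2 -> [12 5 1]
Step 8: demand=4,sold=1 ship[1->2]=1 ship[0->1]=1 prod=2 -> [13 5 1]
Step 9: demand=4,sold=1 ship[1->2]=1 ship[0->1]=1 prod=2 -> [14 5 1]
Step 10: demand=4,sold=1 ship[1->2]=1 ship[0->1]=1 prod=2 -> [15 5 1]
Step 11: demand=4,sold=1 ship[1->2]=1 ship[0->1]=1 prod=2 -> [16 5 1]
Step 12: demand=4,sold=1 ship[1->2]=1 ship[0->1]=1 prod=2 -> [17 5 1]
First stockout at step 4

4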